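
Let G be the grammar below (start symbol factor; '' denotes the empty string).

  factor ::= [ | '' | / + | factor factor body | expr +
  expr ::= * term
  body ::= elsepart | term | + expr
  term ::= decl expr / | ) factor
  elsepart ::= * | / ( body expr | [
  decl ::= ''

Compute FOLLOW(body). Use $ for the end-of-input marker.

In factor ::= factor factor body: body is at the end, add FOLLOW(factor) = { $, ), *, +, /, [ }.
In elsepart ::= / ( body expr: add FIRST(expr) = { * }.
Union: FOLLOW(body) = { $, ), *, +, /, [ }.

{ $, ), *, +, /, [ }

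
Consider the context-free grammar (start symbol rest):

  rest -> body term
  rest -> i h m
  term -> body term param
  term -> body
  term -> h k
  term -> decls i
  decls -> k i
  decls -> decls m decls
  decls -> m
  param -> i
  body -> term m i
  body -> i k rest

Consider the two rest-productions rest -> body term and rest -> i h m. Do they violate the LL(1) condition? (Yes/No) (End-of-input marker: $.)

Yes

FIRST(body term) = { h, i, k, m } and FIRST(i h m) = { i }.
Both contain i, so the two alternatives are not disjoint — LL(1) conflict.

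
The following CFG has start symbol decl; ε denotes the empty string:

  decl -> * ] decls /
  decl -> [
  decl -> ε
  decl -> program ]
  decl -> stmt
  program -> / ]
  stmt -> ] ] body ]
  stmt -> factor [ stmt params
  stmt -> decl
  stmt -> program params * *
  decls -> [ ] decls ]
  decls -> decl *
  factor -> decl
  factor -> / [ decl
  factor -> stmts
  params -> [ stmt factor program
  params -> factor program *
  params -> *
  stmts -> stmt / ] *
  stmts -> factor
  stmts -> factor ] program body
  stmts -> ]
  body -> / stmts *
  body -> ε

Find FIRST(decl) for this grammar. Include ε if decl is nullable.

decl -> * ] decls / contributes {*}.
decl -> [ contributes {[}.
decl -> ε contributes ε.
From decl -> program ]: add FIRST(program) = { / }.
From decl -> stmt: add FIRST(stmt) = { *, /, [, ], ε } (including ε since stmt is nullable).
Union: FIRST(decl) = { *, /, [, ], ε }.

{ *, /, [, ], ε }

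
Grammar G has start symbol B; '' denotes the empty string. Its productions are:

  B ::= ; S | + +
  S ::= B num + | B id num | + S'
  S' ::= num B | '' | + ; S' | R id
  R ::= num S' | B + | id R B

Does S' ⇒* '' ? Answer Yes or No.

S' has an ''-production, so S' ⇒ ''.

Yes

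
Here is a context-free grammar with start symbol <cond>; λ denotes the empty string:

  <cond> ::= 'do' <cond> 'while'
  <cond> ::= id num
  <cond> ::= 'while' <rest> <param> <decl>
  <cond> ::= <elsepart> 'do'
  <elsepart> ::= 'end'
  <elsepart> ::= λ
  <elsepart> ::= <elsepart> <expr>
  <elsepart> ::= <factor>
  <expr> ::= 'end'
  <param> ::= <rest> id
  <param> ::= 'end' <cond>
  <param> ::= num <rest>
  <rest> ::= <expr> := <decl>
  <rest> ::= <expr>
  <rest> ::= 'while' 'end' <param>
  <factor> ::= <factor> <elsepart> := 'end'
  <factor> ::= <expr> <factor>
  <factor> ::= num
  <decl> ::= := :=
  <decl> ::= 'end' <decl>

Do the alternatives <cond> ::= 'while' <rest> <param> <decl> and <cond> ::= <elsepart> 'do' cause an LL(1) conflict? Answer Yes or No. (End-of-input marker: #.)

FIRST('while' <rest> <param> <decl>) = { 'while' } and FIRST(<elsepart> 'do') = { 'do', 'end', num }.
The FIRST sets are disjoint and neither alternative is nullable — no conflict.

No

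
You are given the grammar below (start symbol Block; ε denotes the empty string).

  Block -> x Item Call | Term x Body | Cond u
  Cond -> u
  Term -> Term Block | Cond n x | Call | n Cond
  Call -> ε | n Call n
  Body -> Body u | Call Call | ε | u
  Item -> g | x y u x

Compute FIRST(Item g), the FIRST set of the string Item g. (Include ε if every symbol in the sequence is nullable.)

Add FIRST(Item) = { g, x }; Item is not nullable, stop.

{ g, x }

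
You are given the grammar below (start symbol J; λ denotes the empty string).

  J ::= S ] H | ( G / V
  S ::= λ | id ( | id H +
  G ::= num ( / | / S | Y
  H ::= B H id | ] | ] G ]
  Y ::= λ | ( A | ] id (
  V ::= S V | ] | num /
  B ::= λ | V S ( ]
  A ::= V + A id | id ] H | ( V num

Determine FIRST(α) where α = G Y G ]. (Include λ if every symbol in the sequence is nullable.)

{ (, /, ], num }

Add FIRST(G)\{λ} = { (, /, ], num }; G is nullable, continue.
Add FIRST(Y)\{λ} = { (, ] }; Y is nullable, continue.
Add FIRST(G)\{λ} = { (, /, ], num }; G is nullable, continue.
] is a terminal; add {]} and stop.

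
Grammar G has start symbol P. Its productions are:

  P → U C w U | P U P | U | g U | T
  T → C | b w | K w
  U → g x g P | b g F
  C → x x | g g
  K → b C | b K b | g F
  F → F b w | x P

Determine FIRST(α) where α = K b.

Add FIRST(K) = { b, g }; K is not nullable, stop.

{ b, g }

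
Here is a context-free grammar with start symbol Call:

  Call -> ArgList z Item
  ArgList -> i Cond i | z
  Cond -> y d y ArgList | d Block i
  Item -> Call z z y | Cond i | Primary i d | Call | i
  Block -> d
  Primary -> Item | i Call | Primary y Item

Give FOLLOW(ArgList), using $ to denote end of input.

{ i, z }

In Call -> ArgList z Item: add FIRST(z Item) = { z }.
In Cond -> y d y ArgList: ArgList is at the end, add FOLLOW(Cond) = { i }.
Union: FOLLOW(ArgList) = { i, z }.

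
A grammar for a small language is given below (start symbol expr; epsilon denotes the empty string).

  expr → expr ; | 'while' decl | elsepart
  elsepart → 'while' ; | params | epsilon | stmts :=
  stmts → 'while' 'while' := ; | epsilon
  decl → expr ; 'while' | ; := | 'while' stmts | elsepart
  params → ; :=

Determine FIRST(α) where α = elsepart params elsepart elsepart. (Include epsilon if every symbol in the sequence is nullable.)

Add FIRST(elsepart)\{epsilon} = { 'while', :=, ; }; elsepart is nullable, continue.
Add FIRST(params) = { ; }; params is not nullable, stop.

{ 'while', :=, ; }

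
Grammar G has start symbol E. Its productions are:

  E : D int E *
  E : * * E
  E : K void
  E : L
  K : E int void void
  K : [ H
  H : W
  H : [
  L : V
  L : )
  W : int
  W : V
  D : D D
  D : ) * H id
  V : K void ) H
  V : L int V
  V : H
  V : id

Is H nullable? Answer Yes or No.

No nonterminal in this grammar is nullable.
No production of H has an RHS whose symbols are all nullable, so H is not nullable.

No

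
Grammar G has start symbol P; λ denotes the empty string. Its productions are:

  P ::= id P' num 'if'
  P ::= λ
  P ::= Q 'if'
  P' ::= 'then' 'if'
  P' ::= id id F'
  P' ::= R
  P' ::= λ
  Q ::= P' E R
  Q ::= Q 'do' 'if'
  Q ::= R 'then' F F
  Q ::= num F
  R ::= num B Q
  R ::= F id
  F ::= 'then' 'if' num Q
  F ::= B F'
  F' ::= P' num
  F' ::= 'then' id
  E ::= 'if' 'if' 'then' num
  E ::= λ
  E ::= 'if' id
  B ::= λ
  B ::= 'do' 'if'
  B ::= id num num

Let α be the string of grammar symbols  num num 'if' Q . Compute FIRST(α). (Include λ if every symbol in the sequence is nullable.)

{ num }

num is a terminal; add {num} and stop.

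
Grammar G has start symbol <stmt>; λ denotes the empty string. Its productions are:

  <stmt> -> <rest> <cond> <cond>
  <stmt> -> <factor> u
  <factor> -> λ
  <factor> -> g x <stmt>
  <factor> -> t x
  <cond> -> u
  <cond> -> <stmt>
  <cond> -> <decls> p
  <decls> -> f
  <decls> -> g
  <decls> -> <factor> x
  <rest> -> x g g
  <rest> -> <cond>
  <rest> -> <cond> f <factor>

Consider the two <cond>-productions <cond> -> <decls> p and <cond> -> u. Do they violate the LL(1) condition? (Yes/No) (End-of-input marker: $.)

FIRST(<decls> p) = { f, g, t, x } and FIRST(u) = { u }.
The FIRST sets are disjoint and neither alternative is nullable — no conflict.

No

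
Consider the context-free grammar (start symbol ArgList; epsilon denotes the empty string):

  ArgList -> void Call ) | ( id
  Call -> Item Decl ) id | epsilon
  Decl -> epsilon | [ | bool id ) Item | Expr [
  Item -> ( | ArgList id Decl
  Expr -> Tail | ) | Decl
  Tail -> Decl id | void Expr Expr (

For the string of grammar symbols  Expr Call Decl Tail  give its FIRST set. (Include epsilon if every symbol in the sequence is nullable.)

{ (, ), [, bool, id, void }

Add FIRST(Expr)\{epsilon} = { ), [, bool, id, void }; Expr is nullable, continue.
Add FIRST(Call)\{epsilon} = { (, void }; Call is nullable, continue.
Add FIRST(Decl)\{epsilon} = { ), [, bool, id, void }; Decl is nullable, continue.
Add FIRST(Tail) = { ), [, bool, id, void }; Tail is not nullable, stop.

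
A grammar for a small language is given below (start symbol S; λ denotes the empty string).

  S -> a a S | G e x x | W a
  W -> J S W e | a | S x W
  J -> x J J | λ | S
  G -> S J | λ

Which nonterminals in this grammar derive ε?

{ G, J }

Directly nullable (have an λ-production): J, G.
No other nonterminal has a production whose RHS symbols are all nullable.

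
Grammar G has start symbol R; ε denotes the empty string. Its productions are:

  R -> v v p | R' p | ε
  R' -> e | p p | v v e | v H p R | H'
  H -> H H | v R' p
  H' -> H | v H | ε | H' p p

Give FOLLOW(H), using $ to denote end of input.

{ p, v }

In R' -> v H p R: add FIRST(p R) = { p }.
In H -> H H: add FIRST(H) = { v }.
In H -> H H: H is at the end, add FOLLOW(H) = { p, v }.
In H' -> H: H is at the end, add FOLLOW(H') = { p }.
In H' -> v H: H is at the end, add FOLLOW(H') = { p }.
Union: FOLLOW(H) = { p, v }.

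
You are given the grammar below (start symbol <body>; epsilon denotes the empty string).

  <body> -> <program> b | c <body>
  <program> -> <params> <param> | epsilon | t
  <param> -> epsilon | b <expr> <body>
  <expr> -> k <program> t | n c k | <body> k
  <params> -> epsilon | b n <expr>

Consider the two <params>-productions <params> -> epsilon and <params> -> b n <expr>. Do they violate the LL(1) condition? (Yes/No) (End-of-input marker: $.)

Yes

FIRST(epsilon) = { epsilon } and FIRST(b n <expr>) = { b }.
The first alternative is nullable and FOLLOW(<params>) = { b, t } shares b with FIRST of the second — conflict.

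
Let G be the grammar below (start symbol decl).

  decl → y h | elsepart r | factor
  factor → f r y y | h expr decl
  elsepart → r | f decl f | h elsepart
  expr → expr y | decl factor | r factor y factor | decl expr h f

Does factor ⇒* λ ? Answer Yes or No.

No

No nonterminal in this grammar is nullable.
No production of factor has an RHS whose symbols are all nullable, so factor is not nullable.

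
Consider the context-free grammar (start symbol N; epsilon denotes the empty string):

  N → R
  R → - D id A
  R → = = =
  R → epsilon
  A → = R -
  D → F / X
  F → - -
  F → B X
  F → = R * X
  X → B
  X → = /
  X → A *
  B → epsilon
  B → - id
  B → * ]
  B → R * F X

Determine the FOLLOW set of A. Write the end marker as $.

In R → - D id A: A is at the end, add FOLLOW(R) = { $, *, - }.
In X → A *: add FIRST(*) = { * }.
Union: FOLLOW(A) = { $, *, - }.

{ $, *, - }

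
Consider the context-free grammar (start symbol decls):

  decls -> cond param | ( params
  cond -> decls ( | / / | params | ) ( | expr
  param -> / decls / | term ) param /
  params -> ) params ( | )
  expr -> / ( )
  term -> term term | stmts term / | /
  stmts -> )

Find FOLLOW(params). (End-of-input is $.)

{ $, (, ), / }

In decls -> ( params: params is at the end, add FOLLOW(decls) = { $, (, / }.
In cond -> params: params is at the end, add FOLLOW(cond) = { ), / }.
In params -> ) params (: add FIRST(() = { ( }.
Union: FOLLOW(params) = { $, (, ), / }.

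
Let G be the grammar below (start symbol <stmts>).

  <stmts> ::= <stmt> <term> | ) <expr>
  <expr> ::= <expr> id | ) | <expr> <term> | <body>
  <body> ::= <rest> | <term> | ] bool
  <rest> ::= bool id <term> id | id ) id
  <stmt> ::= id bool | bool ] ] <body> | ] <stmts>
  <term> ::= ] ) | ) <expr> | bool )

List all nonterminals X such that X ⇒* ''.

{ } (none)

No nonterminal has an empty production or an RHS whose symbols are all nullable.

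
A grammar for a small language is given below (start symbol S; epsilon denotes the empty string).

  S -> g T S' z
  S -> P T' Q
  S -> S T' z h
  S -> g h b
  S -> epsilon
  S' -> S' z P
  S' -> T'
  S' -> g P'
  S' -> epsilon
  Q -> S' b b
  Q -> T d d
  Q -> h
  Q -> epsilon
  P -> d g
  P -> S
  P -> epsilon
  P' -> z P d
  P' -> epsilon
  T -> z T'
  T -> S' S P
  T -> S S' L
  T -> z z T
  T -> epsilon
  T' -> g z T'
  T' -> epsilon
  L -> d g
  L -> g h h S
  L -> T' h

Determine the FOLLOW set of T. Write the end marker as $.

In S -> g T S' z: add FIRST(S' z) = { g, z }.
In Q -> T d d: add FIRST(d d) = { d }.
In T -> z z T: T is at the end, add FOLLOW(T) = { d, g, z }.
Union: FOLLOW(T) = { d, g, z }.

{ d, g, z }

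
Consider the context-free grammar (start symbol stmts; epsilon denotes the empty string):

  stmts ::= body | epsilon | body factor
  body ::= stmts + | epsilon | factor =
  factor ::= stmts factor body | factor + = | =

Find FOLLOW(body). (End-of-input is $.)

{ $, +, = }

In stmts ::= body: body is at the end, add FOLLOW(stmts) = { $, +, = }.
In stmts ::= body factor: add FIRST(factor) = { +, = }.
In factor ::= stmts factor body: body is at the end, add FOLLOW(factor) = { $, +, = }.
Union: FOLLOW(body) = { $, +, = }.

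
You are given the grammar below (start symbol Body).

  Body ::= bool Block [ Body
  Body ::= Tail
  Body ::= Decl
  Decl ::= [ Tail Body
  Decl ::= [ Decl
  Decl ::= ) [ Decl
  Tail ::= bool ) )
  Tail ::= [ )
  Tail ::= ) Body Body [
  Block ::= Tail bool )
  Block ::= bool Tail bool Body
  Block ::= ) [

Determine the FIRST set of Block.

From Block ::= Tail bool ): add FIRST(Tail) = { ), [, bool }.
Block ::= bool Tail bool Body contributes {bool}.
Block ::= ) [ contributes {)}.
Union: FIRST(Block) = { ), [, bool }.

{ ), [, bool }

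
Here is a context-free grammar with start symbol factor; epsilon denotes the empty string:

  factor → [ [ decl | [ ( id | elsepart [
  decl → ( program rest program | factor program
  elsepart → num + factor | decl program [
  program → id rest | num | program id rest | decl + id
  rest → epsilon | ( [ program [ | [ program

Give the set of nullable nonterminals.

{ rest }

Directly nullable (have an epsilon-production): rest.
No other nonterminal has a production whose RHS symbols are all nullable.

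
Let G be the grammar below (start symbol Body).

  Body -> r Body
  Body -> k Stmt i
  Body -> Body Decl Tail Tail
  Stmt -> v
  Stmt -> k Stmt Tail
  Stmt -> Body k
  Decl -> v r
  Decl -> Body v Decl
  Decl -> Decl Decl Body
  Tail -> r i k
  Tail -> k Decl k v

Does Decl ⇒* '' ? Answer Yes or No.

No nonterminal in this grammar is nullable.
No production of Decl has an RHS whose symbols are all nullable, so Decl is not nullable.

No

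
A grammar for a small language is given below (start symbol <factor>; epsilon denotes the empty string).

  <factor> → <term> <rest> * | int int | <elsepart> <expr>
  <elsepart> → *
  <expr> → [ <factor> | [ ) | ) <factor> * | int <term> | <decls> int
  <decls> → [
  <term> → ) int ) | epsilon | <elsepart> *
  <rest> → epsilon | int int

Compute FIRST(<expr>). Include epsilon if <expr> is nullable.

{ ), [, int }

<expr> → [ <factor> contributes {[}.
<expr> → [ ) contributes {[}.
<expr> → ) <factor> * contributes {)}.
<expr> → int <term> contributes {int}.
From <expr> → <decls> int: add FIRST(<decls>) = { [ }.
Union: FIRST(<expr>) = { ), [, int }.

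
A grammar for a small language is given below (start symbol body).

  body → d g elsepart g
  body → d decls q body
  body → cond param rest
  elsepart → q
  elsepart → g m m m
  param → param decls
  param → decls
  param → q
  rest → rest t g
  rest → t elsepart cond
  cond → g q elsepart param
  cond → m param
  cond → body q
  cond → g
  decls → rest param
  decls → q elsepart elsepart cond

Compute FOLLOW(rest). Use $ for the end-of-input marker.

In body → cond param rest: rest is at the end, add FOLLOW(body) = { $, q }.
In rest → rest t g: add FIRST(t g) = { t }.
In decls → rest param: add FIRST(param) = { q, t }.
Union: FOLLOW(rest) = { $, q, t }.

{ $, q, t }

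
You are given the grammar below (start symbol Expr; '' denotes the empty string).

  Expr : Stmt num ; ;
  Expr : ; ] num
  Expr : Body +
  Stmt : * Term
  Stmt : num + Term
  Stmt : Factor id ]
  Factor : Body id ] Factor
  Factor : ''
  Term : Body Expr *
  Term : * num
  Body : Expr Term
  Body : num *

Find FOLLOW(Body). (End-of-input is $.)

In Expr : Body +: add FIRST(+) = { + }.
In Factor : Body id ] Factor: add FIRST(id ] Factor) = { id }.
In Term : Body Expr *: add FIRST(Expr *) = { *, ;, id, num }.
Union: FOLLOW(Body) = { *, +, ;, id, num }.

{ *, +, ;, id, num }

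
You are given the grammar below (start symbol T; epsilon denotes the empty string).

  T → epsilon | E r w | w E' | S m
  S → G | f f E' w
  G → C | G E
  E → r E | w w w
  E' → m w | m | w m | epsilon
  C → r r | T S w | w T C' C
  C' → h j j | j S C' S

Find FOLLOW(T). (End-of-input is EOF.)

T is the start symbol, so EOF ∈ FOLLOW(T).
In C → T S w: add FIRST(S w) = { f, r, w }.
In C → w T C' C: add FIRST(C' C) = { h, j }.
Union: FOLLOW(T) = { EOF, f, h, j, r, w }.

{ EOF, f, h, j, r, w }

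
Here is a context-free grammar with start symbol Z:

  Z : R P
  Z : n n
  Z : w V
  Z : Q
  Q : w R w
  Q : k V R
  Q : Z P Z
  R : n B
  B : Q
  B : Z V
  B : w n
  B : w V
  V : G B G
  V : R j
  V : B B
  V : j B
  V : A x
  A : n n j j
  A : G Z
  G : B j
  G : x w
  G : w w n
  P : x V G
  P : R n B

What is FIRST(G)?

{ k, n, w, x }

From G : B j: add FIRST(B) = { k, n, w }.
G : x w contributes {x}.
G : w w n contributes {w}.
Union: FIRST(G) = { k, n, w, x }.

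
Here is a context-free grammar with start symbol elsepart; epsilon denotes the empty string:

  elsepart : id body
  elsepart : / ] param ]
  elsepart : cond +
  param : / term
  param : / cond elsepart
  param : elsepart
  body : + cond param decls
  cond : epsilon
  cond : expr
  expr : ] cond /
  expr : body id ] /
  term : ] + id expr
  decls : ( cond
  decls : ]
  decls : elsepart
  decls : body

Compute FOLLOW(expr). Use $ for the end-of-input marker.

{ $, (, +, /, ], id }

In cond : expr: expr is at the end, add FOLLOW(cond) = { $, (, +, /, ], id }.
In term : ] + id expr: expr is at the end, add FOLLOW(term) = { (, +, /, ], id }.
Union: FOLLOW(expr) = { $, (, +, /, ], id }.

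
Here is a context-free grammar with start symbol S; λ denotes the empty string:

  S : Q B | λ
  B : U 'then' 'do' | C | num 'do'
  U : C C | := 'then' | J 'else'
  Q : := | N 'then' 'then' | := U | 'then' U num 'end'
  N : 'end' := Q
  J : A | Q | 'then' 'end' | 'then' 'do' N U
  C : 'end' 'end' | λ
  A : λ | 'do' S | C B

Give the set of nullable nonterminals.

{ A, B, C, J, S, U }

Directly nullable (have an λ-production): S, C, A.
J : A with every symbol nullable, so J is nullable.
U : C C with every symbol nullable, so U is nullable.
B : C with every symbol nullable, so B is nullable.
No other nonterminal has a production whose RHS symbols are all nullable.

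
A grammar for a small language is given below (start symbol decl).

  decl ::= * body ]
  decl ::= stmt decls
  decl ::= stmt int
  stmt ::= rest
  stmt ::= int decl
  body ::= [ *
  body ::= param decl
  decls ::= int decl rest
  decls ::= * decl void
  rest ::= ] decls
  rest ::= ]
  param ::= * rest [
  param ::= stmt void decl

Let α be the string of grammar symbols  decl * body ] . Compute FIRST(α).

Add FIRST(decl) = { *, ], int }; decl is not nullable, stop.

{ *, ], int }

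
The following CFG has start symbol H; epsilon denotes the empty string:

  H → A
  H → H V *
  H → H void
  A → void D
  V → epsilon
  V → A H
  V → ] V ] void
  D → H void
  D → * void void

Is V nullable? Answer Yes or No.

Yes

V has an epsilon-production, so V ⇒ epsilon.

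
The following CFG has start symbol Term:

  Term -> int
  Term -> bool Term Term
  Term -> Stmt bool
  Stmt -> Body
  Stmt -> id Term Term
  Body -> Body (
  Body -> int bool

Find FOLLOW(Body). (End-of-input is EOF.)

In Stmt -> Body: Body is at the end, add FOLLOW(Stmt) = { bool }.
In Body -> Body (: add FIRST(() = { ( }.
Union: FOLLOW(Body) = { (, bool }.

{ (, bool }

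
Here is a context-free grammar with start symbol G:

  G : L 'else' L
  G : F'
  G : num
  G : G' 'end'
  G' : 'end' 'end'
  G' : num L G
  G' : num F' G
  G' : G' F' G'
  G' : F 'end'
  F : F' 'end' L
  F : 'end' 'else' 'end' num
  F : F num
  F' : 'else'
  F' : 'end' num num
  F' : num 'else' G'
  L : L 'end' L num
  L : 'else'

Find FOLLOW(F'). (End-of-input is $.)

{ $, 'else', 'end', num }

In G : F': F' is at the end, add FOLLOW(G) = { $, 'else', 'end', num }.
In G' : num F' G: add FIRST(G) = { 'else', 'end', num }.
In G' : G' F' G': add FIRST(G') = { 'else', 'end', num }.
In F : F' 'end' L: add FIRST('end' L) = { 'end' }.
Union: FOLLOW(F') = { $, 'else', 'end', num }.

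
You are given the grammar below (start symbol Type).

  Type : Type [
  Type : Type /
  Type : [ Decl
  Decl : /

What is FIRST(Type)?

{ [ }

From Type : Type [: add FIRST(Type) = { [ }.
From Type : Type /: add FIRST(Type) = { [ }.
Type : [ Decl contributes {[}.
Union: FIRST(Type) = { [ }.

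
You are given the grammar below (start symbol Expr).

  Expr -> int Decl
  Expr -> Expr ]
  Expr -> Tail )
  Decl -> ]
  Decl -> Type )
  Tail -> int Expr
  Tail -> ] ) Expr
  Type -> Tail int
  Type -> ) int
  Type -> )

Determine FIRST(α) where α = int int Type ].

int is a terminal; add {int} and stop.

{ int }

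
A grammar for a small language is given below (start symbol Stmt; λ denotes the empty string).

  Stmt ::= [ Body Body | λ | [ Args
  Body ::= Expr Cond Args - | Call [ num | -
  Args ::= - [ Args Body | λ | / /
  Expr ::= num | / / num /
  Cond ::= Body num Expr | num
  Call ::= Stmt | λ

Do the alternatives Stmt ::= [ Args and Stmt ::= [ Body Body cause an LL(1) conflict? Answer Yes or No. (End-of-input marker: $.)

FIRST([ Args) = { [ } and FIRST([ Body Body) = { [ }.
Both contain [, so the two alternatives are not disjoint — LL(1) conflict.

Yes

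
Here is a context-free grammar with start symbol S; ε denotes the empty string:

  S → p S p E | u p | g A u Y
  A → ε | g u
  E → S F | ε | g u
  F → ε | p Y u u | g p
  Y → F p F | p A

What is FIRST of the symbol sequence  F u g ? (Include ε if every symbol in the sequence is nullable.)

{ g, p, u }

Add FIRST(F)\{ε} = { g, p }; F is nullable, continue.
u is a terminal; add {u} and stop.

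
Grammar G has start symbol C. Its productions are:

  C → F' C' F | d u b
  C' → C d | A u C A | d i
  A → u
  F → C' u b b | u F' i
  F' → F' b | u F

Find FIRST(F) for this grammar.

{ d, u }

From F → C' u b b: add FIRST(C') = { d, u }.
F → u F' i contributes {u}.
Union: FIRST(F) = { d, u }.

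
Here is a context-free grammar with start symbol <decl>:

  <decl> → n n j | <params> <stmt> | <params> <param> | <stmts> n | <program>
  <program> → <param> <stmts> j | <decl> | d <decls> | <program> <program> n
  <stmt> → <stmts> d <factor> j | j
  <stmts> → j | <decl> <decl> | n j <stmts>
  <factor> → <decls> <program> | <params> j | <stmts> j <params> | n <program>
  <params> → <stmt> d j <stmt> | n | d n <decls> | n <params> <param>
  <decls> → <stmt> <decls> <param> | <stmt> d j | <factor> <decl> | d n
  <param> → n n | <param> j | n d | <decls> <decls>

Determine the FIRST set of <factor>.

{ d, j, n }

From <factor> → <decls> <program>: add FIRST(<decls>) = { d, j, n }.
From <factor> → <params> j: add FIRST(<params>) = { d, j, n }.
From <factor> → <stmts> j <params>: add FIRST(<stmts>) = { d, j, n }.
<factor> → n <program> contributes {n}.
Union: FIRST(<factor>) = { d, j, n }.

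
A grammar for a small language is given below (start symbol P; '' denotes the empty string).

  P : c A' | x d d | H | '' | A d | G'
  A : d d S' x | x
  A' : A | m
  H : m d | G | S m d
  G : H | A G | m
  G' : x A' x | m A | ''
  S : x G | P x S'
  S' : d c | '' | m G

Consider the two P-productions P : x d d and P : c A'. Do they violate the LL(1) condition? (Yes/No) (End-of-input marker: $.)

FIRST(x d d) = { x } and FIRST(c A') = { c }.
The FIRST sets are disjoint and neither alternative is nullable — no conflict.

No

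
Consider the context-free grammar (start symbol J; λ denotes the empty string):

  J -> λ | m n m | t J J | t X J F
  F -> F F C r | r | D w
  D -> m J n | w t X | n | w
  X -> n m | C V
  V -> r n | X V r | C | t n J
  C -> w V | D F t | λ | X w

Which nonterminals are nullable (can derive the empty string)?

{ C, J, V, X }

Directly nullable (have an λ-production): J, C.
X -> C V with every symbol nullable, so X is nullable.
V -> C with every symbol nullable, so V is nullable.
No other nonterminal has a production whose RHS symbols are all nullable.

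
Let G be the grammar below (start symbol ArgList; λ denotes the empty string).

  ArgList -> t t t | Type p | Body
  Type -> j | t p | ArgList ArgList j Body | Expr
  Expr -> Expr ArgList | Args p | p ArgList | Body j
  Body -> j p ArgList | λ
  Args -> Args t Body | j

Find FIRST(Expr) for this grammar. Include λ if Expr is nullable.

From Expr -> Expr ArgList: add FIRST(Expr) = { j, p }.
From Expr -> Args p: add FIRST(Args) = { j }.
Expr -> p ArgList contributes {p}.
From Expr -> Body j: Body nullable, take FIRST(Body) ∪ {j} = { j }.
Union: FIRST(Expr) = { j, p }.

{ j, p }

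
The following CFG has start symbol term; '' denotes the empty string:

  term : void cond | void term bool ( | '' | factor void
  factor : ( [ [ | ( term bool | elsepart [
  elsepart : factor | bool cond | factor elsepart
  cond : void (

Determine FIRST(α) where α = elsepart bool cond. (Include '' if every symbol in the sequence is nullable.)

{ (, bool }

Add FIRST(elsepart) = { (, bool }; elsepart is not nullable, stop.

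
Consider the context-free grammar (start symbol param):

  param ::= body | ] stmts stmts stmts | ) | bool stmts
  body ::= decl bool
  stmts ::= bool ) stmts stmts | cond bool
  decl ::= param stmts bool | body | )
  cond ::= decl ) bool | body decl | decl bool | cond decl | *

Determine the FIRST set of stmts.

{ ), *, ], bool }

stmts ::= bool ) stmts stmts contributes {bool}.
From stmts ::= cond bool: add FIRST(cond) = { ), *, ], bool }.
Union: FIRST(stmts) = { ), *, ], bool }.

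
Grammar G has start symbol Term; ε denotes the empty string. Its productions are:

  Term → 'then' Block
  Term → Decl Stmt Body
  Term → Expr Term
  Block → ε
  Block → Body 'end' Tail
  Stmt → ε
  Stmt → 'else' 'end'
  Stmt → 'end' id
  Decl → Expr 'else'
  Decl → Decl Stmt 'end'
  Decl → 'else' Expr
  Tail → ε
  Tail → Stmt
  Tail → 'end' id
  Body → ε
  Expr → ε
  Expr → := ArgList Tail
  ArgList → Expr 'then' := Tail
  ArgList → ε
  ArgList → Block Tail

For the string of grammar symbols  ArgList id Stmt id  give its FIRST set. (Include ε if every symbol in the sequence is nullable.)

Add FIRST(ArgList)\{ε} = { 'else', 'end', 'then', := }; ArgList is nullable, continue.
id is a terminal; add {id} and stop.

{ 'else', 'end', 'then', :=, id }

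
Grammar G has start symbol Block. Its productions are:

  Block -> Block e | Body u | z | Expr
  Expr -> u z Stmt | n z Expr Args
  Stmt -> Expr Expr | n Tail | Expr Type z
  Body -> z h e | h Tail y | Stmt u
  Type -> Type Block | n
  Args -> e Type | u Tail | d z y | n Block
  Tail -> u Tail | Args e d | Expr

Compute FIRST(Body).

{ h, n, u, z }

Body -> z h e contributes {z}.
Body -> h Tail y contributes {h}.
From Body -> Stmt u: add FIRST(Stmt) = { n, u }.
Union: FIRST(Body) = { h, n, u, z }.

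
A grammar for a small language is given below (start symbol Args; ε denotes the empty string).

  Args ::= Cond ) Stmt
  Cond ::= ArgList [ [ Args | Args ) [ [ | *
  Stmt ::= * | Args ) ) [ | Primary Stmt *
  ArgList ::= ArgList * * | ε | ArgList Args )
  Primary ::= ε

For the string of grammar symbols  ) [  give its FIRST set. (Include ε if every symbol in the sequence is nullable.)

{ ) }

) is a terminal; add {)} and stop.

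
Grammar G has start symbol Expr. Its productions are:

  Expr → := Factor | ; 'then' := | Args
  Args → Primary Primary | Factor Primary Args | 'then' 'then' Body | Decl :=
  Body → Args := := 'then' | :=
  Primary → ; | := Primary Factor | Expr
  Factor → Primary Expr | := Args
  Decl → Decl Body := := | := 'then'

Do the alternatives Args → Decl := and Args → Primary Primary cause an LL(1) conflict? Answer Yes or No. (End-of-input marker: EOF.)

Yes

FIRST(Decl :=) = { := } and FIRST(Primary Primary) = { 'then', :=, ; }.
Both contain :=, so the two alternatives are not disjoint — LL(1) conflict.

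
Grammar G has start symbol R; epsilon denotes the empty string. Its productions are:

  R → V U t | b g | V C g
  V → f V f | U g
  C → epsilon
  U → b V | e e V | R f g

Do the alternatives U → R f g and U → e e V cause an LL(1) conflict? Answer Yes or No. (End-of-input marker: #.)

Yes

FIRST(R f g) = { b, e, f } and FIRST(e e V) = { e }.
Both contain e, so the two alternatives are not disjoint — LL(1) conflict.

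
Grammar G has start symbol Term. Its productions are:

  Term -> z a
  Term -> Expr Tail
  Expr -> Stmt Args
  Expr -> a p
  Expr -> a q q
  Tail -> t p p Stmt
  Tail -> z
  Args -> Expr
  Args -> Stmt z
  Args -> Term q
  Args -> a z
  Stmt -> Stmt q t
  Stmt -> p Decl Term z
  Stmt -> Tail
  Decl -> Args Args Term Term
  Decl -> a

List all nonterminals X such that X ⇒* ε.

{ } (none)

No nonterminal has an empty production or an RHS whose symbols are all nullable.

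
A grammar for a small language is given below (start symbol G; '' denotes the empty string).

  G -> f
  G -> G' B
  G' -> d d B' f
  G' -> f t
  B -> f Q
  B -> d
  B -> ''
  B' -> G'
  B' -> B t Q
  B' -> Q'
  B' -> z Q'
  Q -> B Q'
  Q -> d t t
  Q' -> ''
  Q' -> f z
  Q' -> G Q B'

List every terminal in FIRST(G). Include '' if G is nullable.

{ d, f }

G -> f contributes {f}.
From G -> G' B: add FIRST(G') = { d, f }.
Union: FIRST(G) = { d, f }.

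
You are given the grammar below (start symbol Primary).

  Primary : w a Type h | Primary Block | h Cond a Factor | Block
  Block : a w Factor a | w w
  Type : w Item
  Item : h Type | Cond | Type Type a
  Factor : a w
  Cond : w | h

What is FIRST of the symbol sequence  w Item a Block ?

w is a terminal; add {w} and stop.

{ w }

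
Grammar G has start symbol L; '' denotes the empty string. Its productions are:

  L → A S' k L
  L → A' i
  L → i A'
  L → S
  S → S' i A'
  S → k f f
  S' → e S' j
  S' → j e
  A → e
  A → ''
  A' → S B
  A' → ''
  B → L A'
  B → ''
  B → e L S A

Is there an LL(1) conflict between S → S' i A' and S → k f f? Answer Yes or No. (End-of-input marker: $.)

No

FIRST(S' i A') = { e, j } and FIRST(k f f) = { k }.
The FIRST sets are disjoint and neither alternative is nullable — no conflict.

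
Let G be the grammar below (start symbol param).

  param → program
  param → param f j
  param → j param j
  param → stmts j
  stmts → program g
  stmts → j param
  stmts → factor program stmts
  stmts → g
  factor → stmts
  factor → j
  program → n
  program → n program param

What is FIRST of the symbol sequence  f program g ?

f is a terminal; add {f} and stop.

{ f }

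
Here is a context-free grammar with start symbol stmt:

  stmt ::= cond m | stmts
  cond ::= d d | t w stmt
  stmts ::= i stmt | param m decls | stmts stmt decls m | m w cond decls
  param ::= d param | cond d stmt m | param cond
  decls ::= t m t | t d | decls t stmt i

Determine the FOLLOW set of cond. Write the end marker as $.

In stmt ::= cond m: add FIRST(m) = { m }.
In stmts ::= m w cond decls: add FIRST(decls) = { t }.
In param ::= cond d stmt m: add FIRST(d stmt m) = { d }.
In param ::= param cond: cond is at the end, add FOLLOW(param) = { d, m, t }.
Union: FOLLOW(cond) = { d, m, t }.

{ d, m, t }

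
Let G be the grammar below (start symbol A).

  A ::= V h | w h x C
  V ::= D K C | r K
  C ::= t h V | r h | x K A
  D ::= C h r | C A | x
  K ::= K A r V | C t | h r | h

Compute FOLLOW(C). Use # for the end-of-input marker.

In A ::= w h x C: C is at the end, add FOLLOW(A) = { #, h, r, t, w, x }.
In V ::= D K C: C is at the end, add FOLLOW(V) = { #, h, r, t, w, x }.
In D ::= C h r: add FIRST(h r) = { h }.
In D ::= C A: add FIRST(A) = { r, t, w, x }.
In K ::= C t: add FIRST(t) = { t }.
Union: FOLLOW(C) = { #, h, r, t, w, x }.

{ #, h, r, t, w, x }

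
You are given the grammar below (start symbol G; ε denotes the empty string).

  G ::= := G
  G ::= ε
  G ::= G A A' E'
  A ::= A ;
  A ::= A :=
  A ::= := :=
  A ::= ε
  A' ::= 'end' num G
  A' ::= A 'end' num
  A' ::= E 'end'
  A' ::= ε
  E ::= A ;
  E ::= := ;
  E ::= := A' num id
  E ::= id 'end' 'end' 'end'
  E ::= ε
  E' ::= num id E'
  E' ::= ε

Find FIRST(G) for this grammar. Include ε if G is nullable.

{ 'end', :=, ;, id, num, ε }

G ::= := G contributes {:=}.
G ::= ε contributes ε.
From G ::= G A A' E': G, A, A', E' nullable, take FIRST(G) ∪ FIRST(A) ∪ FIRST(A') ∪ FIRST(E') = { 'end', :=, ;, id, num }; also ε since the whole RHS is nullable.
Union: FIRST(G) = { 'end', :=, ;, id, num, ε }.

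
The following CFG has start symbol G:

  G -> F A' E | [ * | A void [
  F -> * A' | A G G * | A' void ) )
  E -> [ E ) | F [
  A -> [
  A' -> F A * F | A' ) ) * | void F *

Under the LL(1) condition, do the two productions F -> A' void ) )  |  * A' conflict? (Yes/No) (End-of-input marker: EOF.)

FIRST(A' void ) )) = { *, [, void } and FIRST(* A') = { * }.
Both contain *, so the two alternatives are not disjoint — LL(1) conflict.

Yes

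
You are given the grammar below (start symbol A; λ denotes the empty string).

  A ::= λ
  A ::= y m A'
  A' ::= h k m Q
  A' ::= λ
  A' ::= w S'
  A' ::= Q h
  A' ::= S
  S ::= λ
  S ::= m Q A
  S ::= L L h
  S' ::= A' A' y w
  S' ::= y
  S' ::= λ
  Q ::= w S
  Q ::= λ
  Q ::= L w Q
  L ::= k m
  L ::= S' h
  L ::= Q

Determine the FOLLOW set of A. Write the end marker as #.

{ #, h, k, m, w, y }

A is the start symbol, so # ∈ FOLLOW(A).
In S ::= m Q A: A is at the end, add FOLLOW(S) = { #, h, k, m, w, y }.
Union: FOLLOW(A) = { #, h, k, m, w, y }.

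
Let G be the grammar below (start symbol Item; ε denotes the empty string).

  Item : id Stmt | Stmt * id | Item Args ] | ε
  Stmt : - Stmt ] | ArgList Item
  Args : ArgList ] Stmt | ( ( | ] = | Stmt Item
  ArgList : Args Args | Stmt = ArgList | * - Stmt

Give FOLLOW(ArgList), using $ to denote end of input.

In Stmt : ArgList Item: add FIRST(Item)\{ε} = { (, *, -, ], id }.
  Since Item is nullable, also add FOLLOW(Stmt) = { $, (, *, -, =, ], id }.
In Args : ArgList ] Stmt: add FIRST(] Stmt) = { ] }.
In ArgList : Stmt = ArgList: ArgList is at the end, add FOLLOW(ArgList) = { $, (, *, -, =, ], id }.
Union: FOLLOW(ArgList) = { $, (, *, -, =, ], id }.

{ $, (, *, -, =, ], id }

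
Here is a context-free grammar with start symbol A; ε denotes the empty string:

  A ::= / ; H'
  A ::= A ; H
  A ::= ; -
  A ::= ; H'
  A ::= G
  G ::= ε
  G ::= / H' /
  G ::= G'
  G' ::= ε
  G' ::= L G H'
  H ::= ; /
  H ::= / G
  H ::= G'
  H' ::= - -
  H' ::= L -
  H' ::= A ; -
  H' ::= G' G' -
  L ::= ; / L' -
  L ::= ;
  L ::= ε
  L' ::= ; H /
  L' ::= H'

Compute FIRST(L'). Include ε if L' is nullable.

{ -, /, ; }

L' ::= ; H / contributes {;}.
From L' ::= H': add FIRST(H') = { -, /, ; }.
Union: FIRST(L') = { -, /, ; }.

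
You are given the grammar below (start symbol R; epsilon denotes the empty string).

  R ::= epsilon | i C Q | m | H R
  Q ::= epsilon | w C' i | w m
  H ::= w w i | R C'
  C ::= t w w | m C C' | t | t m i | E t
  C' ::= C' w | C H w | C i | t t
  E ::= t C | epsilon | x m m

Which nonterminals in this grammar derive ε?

{ E, Q, R }

Directly nullable (have an epsilon-production): R, Q, E.
No other nonterminal has a production whose RHS symbols are all nullable.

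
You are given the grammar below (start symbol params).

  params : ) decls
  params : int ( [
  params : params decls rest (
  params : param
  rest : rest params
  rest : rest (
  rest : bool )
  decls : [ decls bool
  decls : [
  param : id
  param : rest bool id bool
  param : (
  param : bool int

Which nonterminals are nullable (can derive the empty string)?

No nonterminal has an empty production or an RHS whose symbols are all nullable.

{ } (none)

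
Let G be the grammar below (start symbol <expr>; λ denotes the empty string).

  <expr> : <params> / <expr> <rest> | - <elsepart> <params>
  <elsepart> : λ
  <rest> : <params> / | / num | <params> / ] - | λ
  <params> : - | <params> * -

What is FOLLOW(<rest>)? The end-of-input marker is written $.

{ $, -, / }

In <expr> : <params> / <expr> <rest>: <rest> is at the end, add FOLLOW(<expr>) = { $, -, / }.
Union: FOLLOW(<rest>) = { $, -, / }.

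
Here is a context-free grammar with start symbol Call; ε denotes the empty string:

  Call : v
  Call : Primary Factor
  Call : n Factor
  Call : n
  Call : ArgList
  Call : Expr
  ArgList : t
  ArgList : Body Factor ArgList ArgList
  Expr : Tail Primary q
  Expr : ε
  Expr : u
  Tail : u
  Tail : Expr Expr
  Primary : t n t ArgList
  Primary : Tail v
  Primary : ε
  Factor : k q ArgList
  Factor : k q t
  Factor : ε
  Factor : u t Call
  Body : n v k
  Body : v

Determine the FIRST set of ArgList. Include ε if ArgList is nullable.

{ n, t, v }

ArgList : t contributes {t}.
From ArgList : Body Factor ArgList ArgList: add FIRST(Body) = { n, v }.
Union: FIRST(ArgList) = { n, t, v }.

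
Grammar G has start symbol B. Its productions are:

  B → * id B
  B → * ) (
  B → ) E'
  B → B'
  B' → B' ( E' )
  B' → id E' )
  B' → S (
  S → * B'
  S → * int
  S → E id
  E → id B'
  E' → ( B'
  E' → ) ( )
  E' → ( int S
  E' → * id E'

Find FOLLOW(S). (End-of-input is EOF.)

{ EOF, (, ) }

In B' → S (: add FIRST(() = { ( }.
In E' → ( int S: S is at the end, add FOLLOW(E') = { EOF, ) }.
Union: FOLLOW(S) = { EOF, (, ) }.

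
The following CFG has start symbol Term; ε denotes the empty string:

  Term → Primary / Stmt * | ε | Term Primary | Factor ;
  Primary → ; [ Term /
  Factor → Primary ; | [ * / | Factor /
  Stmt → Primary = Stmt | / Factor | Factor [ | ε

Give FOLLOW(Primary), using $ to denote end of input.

In Term → Primary / Stmt *: add FIRST(/ Stmt *) = { / }.
In Term → Term Primary: Primary is at the end, add FOLLOW(Term) = { $, /, ; }.
In Factor → Primary ;: add FIRST(;) = { ; }.
In Stmt → Primary = Stmt: add FIRST(= Stmt) = { = }.
Union: FOLLOW(Primary) = { $, /, ;, = }.

{ $, /, ;, = }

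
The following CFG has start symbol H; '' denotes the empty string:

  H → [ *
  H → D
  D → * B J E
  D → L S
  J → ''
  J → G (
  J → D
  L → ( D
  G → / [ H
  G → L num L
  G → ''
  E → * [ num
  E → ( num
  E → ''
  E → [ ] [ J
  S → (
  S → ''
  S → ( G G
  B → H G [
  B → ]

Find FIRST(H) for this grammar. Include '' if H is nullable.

H → [ * contributes {[}.
From H → D: add FIRST(D) = { (, * }.
Union: FIRST(H) = { (, *, [ }.

{ (, *, [ }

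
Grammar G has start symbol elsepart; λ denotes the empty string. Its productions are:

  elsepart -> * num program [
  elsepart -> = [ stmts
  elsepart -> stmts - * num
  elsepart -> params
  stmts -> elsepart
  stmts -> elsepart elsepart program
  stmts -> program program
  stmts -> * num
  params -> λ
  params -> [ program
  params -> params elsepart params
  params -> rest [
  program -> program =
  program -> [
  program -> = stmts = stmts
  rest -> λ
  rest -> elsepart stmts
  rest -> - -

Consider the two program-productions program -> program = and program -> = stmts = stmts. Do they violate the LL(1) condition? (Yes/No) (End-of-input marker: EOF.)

Yes

FIRST(program =) = { =, [ } and FIRST(= stmts = stmts) = { = }.
Both contain =, so the two alternatives are not disjoint — LL(1) conflict.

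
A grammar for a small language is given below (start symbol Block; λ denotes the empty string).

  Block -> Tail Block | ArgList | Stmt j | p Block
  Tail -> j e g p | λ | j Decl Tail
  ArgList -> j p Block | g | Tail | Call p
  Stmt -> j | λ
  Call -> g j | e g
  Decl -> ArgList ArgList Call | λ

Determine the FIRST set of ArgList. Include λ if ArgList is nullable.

ArgList -> j p Block contributes {j}.
ArgList -> g contributes {g}.
From ArgList -> Tail: add FIRST(Tail) = { j, λ } (including λ since Tail is nullable).
From ArgList -> Call p: add FIRST(Call) = { e, g }.
Union: FIRST(ArgList) = { e, g, j, λ }.

{ e, g, j, λ }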